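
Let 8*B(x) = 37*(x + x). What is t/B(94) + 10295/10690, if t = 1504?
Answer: 213015/79106 ≈ 2.6928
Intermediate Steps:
B(x) = 37*x/4 (B(x) = (37*(x + x))/8 = (37*(2*x))/8 = (74*x)/8 = 37*x/4)
t/B(94) + 10295/10690 = 1504/(((37/4)*94)) + 10295/10690 = 1504/(1739/2) + 10295*(1/10690) = 1504*(2/1739) + 2059/2138 = 64/37 + 2059/2138 = 213015/79106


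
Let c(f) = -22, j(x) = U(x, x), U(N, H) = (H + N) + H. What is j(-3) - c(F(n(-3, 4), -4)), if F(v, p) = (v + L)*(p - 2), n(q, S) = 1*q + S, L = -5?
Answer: 13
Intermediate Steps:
U(N, H) = N + 2*H
n(q, S) = S + q (n(q, S) = q + S = S + q)
F(v, p) = (-5 + v)*(-2 + p) (F(v, p) = (v - 5)*(p - 2) = (-5 + v)*(-2 + p))
j(x) = 3*x (j(x) = x + 2*x = 3*x)
j(-3) - c(F(n(-3, 4), -4)) = 3*(-3) - 1*(-22) = -9 + 22 = 13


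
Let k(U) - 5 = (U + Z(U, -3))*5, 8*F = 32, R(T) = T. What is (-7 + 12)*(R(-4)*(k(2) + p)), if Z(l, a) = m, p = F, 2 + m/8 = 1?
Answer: 420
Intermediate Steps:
m = -8 (m = -16 + 8*1 = -16 + 8 = -8)
F = 4 (F = (⅛)*32 = 4)
p = 4
Z(l, a) = -8
k(U) = -35 + 5*U (k(U) = 5 + (U - 8)*5 = 5 + (-8 + U)*5 = 5 + (-40 + 5*U) = -35 + 5*U)
(-7 + 12)*(R(-4)*(k(2) + p)) = (-7 + 12)*(-4*((-35 + 5*2) + 4)) = 5*(-4*((-35 + 10) + 4)) = 5*(-4*(-25 + 4)) = 5*(-4*(-21)) = 5*84 = 420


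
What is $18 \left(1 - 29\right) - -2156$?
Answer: $1652$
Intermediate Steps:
$18 \left(1 - 29\right) - -2156 = 18 \left(-28\right) + 2156 = -504 + 2156 = 1652$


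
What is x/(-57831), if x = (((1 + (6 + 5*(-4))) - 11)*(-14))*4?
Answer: -448/19277 ≈ -0.023240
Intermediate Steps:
x = 1344 (x = (((1 + (6 - 20)) - 11)*(-14))*4 = (((1 - 14) - 11)*(-14))*4 = ((-13 - 11)*(-14))*4 = -24*(-14)*4 = 336*4 = 1344)
x/(-57831) = 1344/(-57831) = 1344*(-1/57831) = -448/19277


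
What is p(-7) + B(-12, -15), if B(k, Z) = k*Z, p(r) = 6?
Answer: 186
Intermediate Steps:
B(k, Z) = Z*k
p(-7) + B(-12, -15) = 6 - 15*(-12) = 6 + 180 = 186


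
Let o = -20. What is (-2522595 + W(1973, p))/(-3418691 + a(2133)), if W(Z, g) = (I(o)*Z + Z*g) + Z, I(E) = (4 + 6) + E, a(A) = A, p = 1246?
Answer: 40997/1708279 ≈ 0.023999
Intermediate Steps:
I(E) = 10 + E
W(Z, g) = -9*Z + Z*g (W(Z, g) = ((10 - 20)*Z + Z*g) + Z = (-10*Z + Z*g) + Z = -9*Z + Z*g)
(-2522595 + W(1973, p))/(-3418691 + a(2133)) = (-2522595 + 1973*(-9 + 1246))/(-3418691 + 2133) = (-2522595 + 1973*1237)/(-3416558) = (-2522595 + 2440601)*(-1/3416558) = -81994*(-1/3416558) = 40997/1708279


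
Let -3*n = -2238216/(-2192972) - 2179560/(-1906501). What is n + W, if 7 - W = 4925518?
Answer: -5148272065938509551/1045225827743 ≈ -4.9255e+6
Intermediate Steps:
W = -4925511 (W = 7 - 1*4925518 = 7 - 4925518 = -4925511)
n = -753906257878/1045225827743 (n = -(-2238216/(-2192972) - 2179560/(-1906501))/3 = -(-2238216*(-1/2192972) - 2179560*(-1/1906501))/3 = -(559554/548243 + 2179560/1906501)/3 = -⅓*2261718773634/1045225827743 = -753906257878/1045225827743 ≈ -0.72129)
n + W = -753906257878/1045225827743 - 4925511 = -5148272065938509551/1045225827743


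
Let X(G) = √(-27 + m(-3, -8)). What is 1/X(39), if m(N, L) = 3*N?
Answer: -I/6 ≈ -0.16667*I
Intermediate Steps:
X(G) = 6*I (X(G) = √(-27 + 3*(-3)) = √(-27 - 9) = √(-36) = 6*I)
1/X(39) = 1/(6*I) = -I/6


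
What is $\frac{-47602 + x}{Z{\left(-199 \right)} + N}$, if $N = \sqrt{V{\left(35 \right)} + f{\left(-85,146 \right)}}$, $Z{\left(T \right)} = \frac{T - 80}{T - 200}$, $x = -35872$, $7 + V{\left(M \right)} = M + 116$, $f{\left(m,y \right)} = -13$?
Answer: $\frac{516244953}{1154305} - \frac{738285793 \sqrt{131}}{1154305} \approx -6873.3$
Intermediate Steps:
$V{\left(M \right)} = 109 + M$ ($V{\left(M \right)} = -7 + \left(M + 116\right) = -7 + \left(116 + M\right) = 109 + M$)
$Z{\left(T \right)} = \frac{-80 + T}{-200 + T}$
$N = \sqrt{131}$ ($N = \sqrt{\left(109 + 35\right) - 13} = \sqrt{144 - 13} = \sqrt{131} \approx 11.446$)
$\frac{-47602 + x}{Z{\left(-199 \right)} + N} = \frac{-47602 - 35872}{\frac{-80 - 199}{-200 - 199} + \sqrt{131}} = - \frac{83474}{\frac{1}{-399} \left(-279\right) + \sqrt{131}} = - \frac{83474}{\left(- \frac{1}{399}\right) \left(-279\right) + \sqrt{131}} = - \frac{83474}{\frac{93}{133} + \sqrt{131}}$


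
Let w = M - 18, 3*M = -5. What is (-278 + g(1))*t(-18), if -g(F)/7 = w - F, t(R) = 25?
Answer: -10000/3 ≈ -3333.3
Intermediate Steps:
M = -5/3 (M = (⅓)*(-5) = -5/3 ≈ -1.6667)
w = -59/3 (w = -5/3 - 18 = -59/3 ≈ -19.667)
g(F) = 413/3 + 7*F (g(F) = -7*(-59/3 - F) = 413/3 + 7*F)
(-278 + g(1))*t(-18) = (-278 + (413/3 + 7*1))*25 = (-278 + (413/3 + 7))*25 = (-278 + 434/3)*25 = -400/3*25 = -10000/3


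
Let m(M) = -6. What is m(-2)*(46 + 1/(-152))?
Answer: -20973/76 ≈ -275.96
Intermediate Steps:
m(-2)*(46 + 1/(-152)) = -6*(46 + 1/(-152)) = -6*(46 - 1/152) = -6*6991/152 = -20973/76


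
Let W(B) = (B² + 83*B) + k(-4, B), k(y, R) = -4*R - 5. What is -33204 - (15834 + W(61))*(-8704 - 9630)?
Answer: 446748042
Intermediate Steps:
k(y, R) = -5 - 4*R
W(B) = -5 + B² + 79*B (W(B) = (B² + 83*B) + (-5 - 4*B) = -5 + B² + 79*B)
-33204 - (15834 + W(61))*(-8704 - 9630) = -33204 - (15834 + (-5 + 61² + 79*61))*(-8704 - 9630) = -33204 - (15834 + (-5 + 3721 + 4819))*(-18334) = -33204 - (15834 + 8535)*(-18334) = -33204 - 24369*(-18334) = -33204 - 1*(-446781246) = -33204 + 446781246 = 446748042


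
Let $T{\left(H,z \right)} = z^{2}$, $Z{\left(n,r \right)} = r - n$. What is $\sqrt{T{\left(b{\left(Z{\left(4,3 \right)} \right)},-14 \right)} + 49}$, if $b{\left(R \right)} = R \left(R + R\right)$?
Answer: $7 \sqrt{5} \approx 15.652$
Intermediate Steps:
$b{\left(R \right)} = 2 R^{2}$ ($b{\left(R \right)} = R 2 R = 2 R^{2}$)
$\sqrt{T{\left(b{\left(Z{\left(4,3 \right)} \right)},-14 \right)} + 49} = \sqrt{\left(-14\right)^{2} + 49} = \sqrt{196 + 49} = \sqrt{245} = 7 \sqrt{5}$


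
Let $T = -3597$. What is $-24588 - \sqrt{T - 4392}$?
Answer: $-24588 - i \sqrt{7989} \approx -24588.0 - 89.381 i$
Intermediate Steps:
$-24588 - \sqrt{T - 4392} = -24588 - \sqrt{-3597 - 4392} = -24588 - \sqrt{-7989} = -24588 - i \sqrt{7989}$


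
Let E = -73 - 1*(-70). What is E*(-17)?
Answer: 51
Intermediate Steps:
E = -3 (E = -73 + 70 = -3)
E*(-17) = -3*(-17) = 51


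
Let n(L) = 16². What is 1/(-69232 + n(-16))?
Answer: -1/68976 ≈ -1.4498e-5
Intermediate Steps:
n(L) = 256
1/(-69232 + n(-16)) = 1/(-69232 + 256) = 1/(-68976) = -1/68976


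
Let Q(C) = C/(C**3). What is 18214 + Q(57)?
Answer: 59177287/3249 ≈ 18214.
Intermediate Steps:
Q(C) = C**(-2) (Q(C) = C/C**3 = C**(-2))
18214 + Q(57) = 18214 + 57**(-2) = 18214 + 1/3249 = 59177287/3249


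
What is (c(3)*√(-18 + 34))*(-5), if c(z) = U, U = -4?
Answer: 80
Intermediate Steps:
c(z) = -4
(c(3)*√(-18 + 34))*(-5) = -4*√(-18 + 34)*(-5) = -4*√16*(-5) = -4*4*(-5) = -16*(-5) = 80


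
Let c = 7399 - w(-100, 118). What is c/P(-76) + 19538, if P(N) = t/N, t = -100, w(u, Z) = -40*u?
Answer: 553031/25 ≈ 22121.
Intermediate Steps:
P(N) = -100/N
c = 3399 (c = 7399 - (-40)*(-100) = 7399 - 1*4000 = 7399 - 4000 = 3399)
c/P(-76) + 19538 = 3399/((-100/(-76))) + 19538 = 3399/((-100*(-1/76))) + 19538 = 3399/(25/19) + 19538 = 3399*(19/25) + 19538 = 64581/25 + 19538 = 553031/25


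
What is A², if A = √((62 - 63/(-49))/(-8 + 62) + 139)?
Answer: 52985/378 ≈ 140.17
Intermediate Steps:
A = √2225370/126 (A = √((62 - 63*(-1/49))/54 + 139) = √((62 + 9/7)*(1/54) + 139) = √((443/7)*(1/54) + 139) = √(443/378 + 139) = √(52985/378) = √2225370/126 ≈ 11.839)
A² = (√2225370/126)² = 52985/378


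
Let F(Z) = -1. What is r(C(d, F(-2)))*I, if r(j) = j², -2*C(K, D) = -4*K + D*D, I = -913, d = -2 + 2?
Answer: -913/4 ≈ -228.25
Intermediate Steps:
d = 0
C(K, D) = 2*K - D²/2 (C(K, D) = -(-4*K + D*D)/2 = -(-4*K + D²)/2 = -(D² - 4*K)/2 = 2*K - D²/2)
r(C(d, F(-2)))*I = (2*0 - ½*(-1)²)²*(-913) = (0 - ½*1)²*(-913) = (0 - ½)²*(-913) = (-½)²*(-913) = (¼)*(-913) = -913/4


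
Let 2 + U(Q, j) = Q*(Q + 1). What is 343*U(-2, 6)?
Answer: 0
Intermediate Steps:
U(Q, j) = -2 + Q*(1 + Q) (U(Q, j) = -2 + Q*(Q + 1) = -2 + Q*(1 + Q))
343*U(-2, 6) = 343*(-2 - 2 + (-2)**2) = 343*(-2 - 2 + 4) = 343*0 = 0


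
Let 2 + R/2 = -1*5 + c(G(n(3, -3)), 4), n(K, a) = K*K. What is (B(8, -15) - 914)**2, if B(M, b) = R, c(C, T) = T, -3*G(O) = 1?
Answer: 846400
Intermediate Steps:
n(K, a) = K**2
G(O) = -1/3 (G(O) = -1/3*1 = -1/3)
R = -6 (R = -4 + 2*(-1*5 + 4) = -4 + 2*(-5 + 4) = -4 + 2*(-1) = -4 - 2 = -6)
B(M, b) = -6
(B(8, -15) - 914)**2 = (-6 - 914)**2 = (-920)**2 = 846400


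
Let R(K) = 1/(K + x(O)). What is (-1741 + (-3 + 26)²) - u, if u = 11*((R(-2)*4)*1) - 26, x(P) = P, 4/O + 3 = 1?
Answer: -1175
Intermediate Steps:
O = -2 (O = 4/(-3 + 1) = 4/(-2) = 4*(-½) = -2)
R(K) = 1/(-2 + K) (R(K) = 1/(K - 2) = 1/(-2 + K))
u = -37 (u = 11*((4/(-2 - 2))*1) - 26 = 11*((4/(-4))*1) - 26 = 11*(-¼*4*1) - 26 = 11*(-1*1) - 26 = 11*(-1) - 26 = -11 - 26 = -37)
(-1741 + (-3 + 26)²) - u = (-1741 + (-3 + 26)²) - 1*(-37) = (-1741 + 23²) + 37 = (-1741 + 529) + 37 = -1212 + 37 = -1175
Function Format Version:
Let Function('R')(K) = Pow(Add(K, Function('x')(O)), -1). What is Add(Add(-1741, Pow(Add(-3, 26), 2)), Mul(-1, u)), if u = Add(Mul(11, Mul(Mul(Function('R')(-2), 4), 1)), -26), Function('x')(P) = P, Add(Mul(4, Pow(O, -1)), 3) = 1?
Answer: -1175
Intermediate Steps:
O = -2 (O = Mul(4, Pow(Add(-3, 1), -1)) = Mul(4, Pow(-2, -1)) = Mul(4, Rational(-1, 2)) = -2)
Function('R')(K) = Pow(Add(-2, K), -1) (Function('R')(K) = Pow(Add(K, -2), -1) = Pow(Add(-2, K), -1))
u = -37 (u = Add(Mul(11, Mul(Mul(Pow(Add(-2, -2), -1), 4), 1)), -26) = Add(Mul(11, Mul(Mul(Pow(-4, -1), 4), 1)), -26) = Add(Mul(11, Mul(Mul(Rational(-1, 4), 4), 1)), -26) = Add(Mul(11, Mul(-1, 1)), -26) = Add(Mul(11, -1), -26) = Add(-11, -26) = -37)
Add(Add(-1741, Pow(Add(-3, 26), 2)), Mul(-1, u)) = Add(Add(-1741, Pow(Add(-3, 26), 2)), Mul(-1, -37)) = Add(Add(-1741, Pow(23, 2)), 37) = Add(Add(-1741, 529), 37) = Add(-1212, 37) = -1175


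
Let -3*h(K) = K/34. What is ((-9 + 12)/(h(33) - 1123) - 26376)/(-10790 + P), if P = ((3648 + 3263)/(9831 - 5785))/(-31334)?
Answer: 42570937444141960/17415088369480301 ≈ 2.4445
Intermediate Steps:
h(K) = -K/102 (h(K) = -K/(3*34) = -K/102)
P = -6911/126777364 (P = (6911/4046)*(-1/31334) = -6911/126777364 ≈ -5.4513e-5)
((-9 + 12)/(h(33) - 1123) - 26376)/(-10790 + P) = ((-9 + 12)/(-1/102*33 - 1123) - 26376)/(-10790 - 6911/126777364) = (3/(-11/34 - 1123) - 26376)/(-1367927764471/126777364) = (3/(-38193/34) - 26376)*(-126777364/1367927764471) = (3*(-34/38193) - 26376)*(-126777364/1367927764471) = (-34/12731 - 26376)*(-126777364/1367927764471) = -335792890/12731*(-126777364/1367927764471) = 42570937444141960/17415088369480301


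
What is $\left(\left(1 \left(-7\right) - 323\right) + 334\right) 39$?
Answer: $156$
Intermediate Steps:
$\left(\left(1 \left(-7\right) - 323\right) + 334\right) 39 = \left(\left(-7 - 323\right) + 334\right) 39 = \left(-330 + 334\right) 39 = 4 \cdot 39 = 156$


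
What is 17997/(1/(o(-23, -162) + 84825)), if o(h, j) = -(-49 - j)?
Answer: 1524561864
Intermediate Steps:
o(h, j) = 49 + j
17997/(1/(o(-23, -162) + 84825)) = 17997/(1/((49 - 162) + 84825)) = 17997/(1/(-113 + 84825)) = 17997/(1/84712) = 17997*84712 = 1524561864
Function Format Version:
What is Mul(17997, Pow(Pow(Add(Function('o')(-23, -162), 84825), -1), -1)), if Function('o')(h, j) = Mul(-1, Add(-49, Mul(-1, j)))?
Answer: 1524561864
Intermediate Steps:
Function('o')(h, j) = Add(49, j)
Mul(17997, Pow(Pow(Add(Function('o')(-23, -162), 84825), -1), -1)) = Mul(17997, Pow(Pow(Add(Add(49, -162), 84825), -1), -1)) = Mul(17997, Pow(Pow(Add(-113, 84825), -1), -1)) = Mul(17997, Pow(Pow(84712, -1), -1)) = Mul(17997, Pow(Rational(1, 84712), -1)) = Mul(17997, 84712) = 1524561864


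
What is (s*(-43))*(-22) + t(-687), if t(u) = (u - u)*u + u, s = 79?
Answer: 74047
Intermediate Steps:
t(u) = u (t(u) = 0*u + u = 0 + u = u)
(s*(-43))*(-22) + t(-687) = (79*(-43))*(-22) - 687 = -3397*(-22) - 687 = 74734 - 687 = 74047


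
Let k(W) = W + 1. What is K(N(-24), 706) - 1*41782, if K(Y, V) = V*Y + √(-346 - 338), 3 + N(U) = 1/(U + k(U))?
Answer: -2064006/47 + 6*I*√19 ≈ -43915.0 + 26.153*I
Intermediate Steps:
k(W) = 1 + W
N(U) = -3 + 1/(1 + 2*U) (N(U) = -3 + 1/(U + (1 + U)) = -3 + 1/(1 + 2*U))
K(Y, V) = V*Y + 6*I*√19 (K(Y, V) = V*Y + √(-684) = V*Y + 6*I*√19)
K(N(-24), 706) - 1*41782 = (706*(2*(-1 - 3*(-24))/(1 + 2*(-24))) + 6*I*√19) - 1*41782 = (706*(2*(-1 + 72)/(1 - 48)) + 6*I*√19) - 41782 = (706*(2*71/(-47)) + 6*I*√19) - 41782 = (706*(2*(-1/47)*71) + 6*I*√19) - 41782 = (706*(-142/47) + 6*I*√19) - 41782 = (-100252/47 + 6*I*√19) - 41782 = -2064006/47 + 6*I*√19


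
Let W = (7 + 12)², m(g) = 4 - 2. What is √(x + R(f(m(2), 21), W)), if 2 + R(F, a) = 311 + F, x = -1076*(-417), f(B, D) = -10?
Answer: √448991 ≈ 670.07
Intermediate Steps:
m(g) = 2
x = 448692
W = 361 (W = 19² = 361)
R(F, a) = 309 + F (R(F, a) = -2 + (311 + F) = 309 + F)
√(x + R(f(m(2), 21), W)) = √(448692 + (309 - 10)) = √(448692 + 299) = √448991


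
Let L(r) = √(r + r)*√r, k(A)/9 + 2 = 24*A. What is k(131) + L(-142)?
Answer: 28278 - 142*√2 ≈ 28077.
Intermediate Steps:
k(A) = -18 + 216*A (k(A) = -18 + 9*(24*A) = -18 + 216*A)
L(r) = r*√2 (L(r) = √(2*r)*√r = (√2*√r)*√r = r*√2)
k(131) + L(-142) = (-18 + 216*131) - 142*√2 = (-18 + 28296) - 142*√2 = 28278 - 142*√2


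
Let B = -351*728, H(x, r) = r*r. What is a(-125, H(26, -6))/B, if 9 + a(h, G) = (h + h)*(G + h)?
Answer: -22241/255528 ≈ -0.087039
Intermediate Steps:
H(x, r) = r**2
a(h, G) = -9 + 2*h*(G + h) (a(h, G) = -9 + (h + h)*(G + h) = -9 + (2*h)*(G + h) = -9 + 2*h*(G + h))
B = -255528
a(-125, H(26, -6))/B = (-9 + 2*(-125)**2 + 2*(-6)**2*(-125))/(-255528) = (-9 + 2*15625 + 2*36*(-125))*(-1/255528) = (-9 + 31250 - 9000)*(-1/255528) = 22241*(-1/255528) = -22241/255528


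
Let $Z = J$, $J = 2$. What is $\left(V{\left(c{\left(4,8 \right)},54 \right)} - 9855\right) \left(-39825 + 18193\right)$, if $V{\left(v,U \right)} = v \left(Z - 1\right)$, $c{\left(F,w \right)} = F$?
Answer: $213096832$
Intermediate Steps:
$Z = 2$
$V{\left(v,U \right)} = v$ ($V{\left(v,U \right)} = v \left(2 - 1\right) = v 1 = v$)
$\left(V{\left(c{\left(4,8 \right)},54 \right)} - 9855\right) \left(-39825 + 18193\right) = \left(4 - 9855\right) \left(-39825 + 18193\right) = \left(-9851\right) \left(-21632\right) = 213096832$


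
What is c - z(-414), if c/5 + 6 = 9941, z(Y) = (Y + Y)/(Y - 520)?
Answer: 23197811/467 ≈ 49674.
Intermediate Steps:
z(Y) = 2*Y/(-520 + Y) (z(Y) = (2*Y)/(-520 + Y) = 2*Y/(-520 + Y))
c = 49675 (c = -30 + 5*9941 = -30 + 49705 = 49675)
c - z(-414) = 49675 - 2*(-414)/(-520 - 414) = 49675 - 2*(-414)/(-934) = 49675 - 2*(-414)*(-1)/934 = 49675 - 1*414/467 = 49675 - 414/467 = 23197811/467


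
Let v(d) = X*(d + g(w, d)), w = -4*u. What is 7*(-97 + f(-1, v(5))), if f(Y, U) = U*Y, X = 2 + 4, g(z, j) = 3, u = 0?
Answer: -1015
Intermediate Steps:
w = 0 (w = -4*0 = 0)
X = 6
v(d) = 18 + 6*d (v(d) = 6*(d + 3) = 6*(3 + d) = 18 + 6*d)
7*(-97 + f(-1, v(5))) = 7*(-97 + (18 + 6*5)*(-1)) = 7*(-97 + (18 + 30)*(-1)) = 7*(-97 + 48*(-1)) = 7*(-97 - 48) = 7*(-145) = -1015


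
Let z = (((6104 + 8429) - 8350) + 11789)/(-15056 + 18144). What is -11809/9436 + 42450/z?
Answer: 44168267509/6056564 ≈ 7292.6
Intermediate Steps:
z = 4493/772 (z = ((14533 - 8350) + 11789)/3088 = (6183 + 11789)*(1/3088) = 17972*(1/3088) = 4493/772 ≈ 5.8199)
-11809/9436 + 42450/z = -11809/9436 + 42450/(4493/772) = -11809*1/9436 + 42450*(772/4493) = -1687/1348 + 32771400/4493 = 44168267509/6056564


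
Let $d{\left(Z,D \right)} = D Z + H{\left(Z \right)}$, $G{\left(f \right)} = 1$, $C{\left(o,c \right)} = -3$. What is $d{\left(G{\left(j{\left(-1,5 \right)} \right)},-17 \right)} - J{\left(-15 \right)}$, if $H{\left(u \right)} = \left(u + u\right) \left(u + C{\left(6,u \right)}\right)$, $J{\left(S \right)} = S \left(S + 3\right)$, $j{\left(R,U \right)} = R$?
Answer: $-201$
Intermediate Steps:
$J{\left(S \right)} = S \left(3 + S\right)$
$H{\left(u \right)} = 2 u \left(-3 + u\right)$ ($H{\left(u \right)} = \left(u + u\right) \left(u - 3\right) = 2 u \left(-3 + u\right)$)
$d{\left(Z,D \right)} = D Z + 2 Z \left(-3 + Z\right)$
$d{\left(G{\left(j{\left(-1,5 \right)} \right)},-17 \right)} - J{\left(-15 \right)} = 1 \left(-6 - 17 + 2 \cdot 1\right) - - 15 \left(3 - 15\right) = 1 \left(-6 - 17 + 2\right) - \left(-15\right) \left(-12\right) = 1 \left(-21\right) - 180 = -21 - 180 = -201$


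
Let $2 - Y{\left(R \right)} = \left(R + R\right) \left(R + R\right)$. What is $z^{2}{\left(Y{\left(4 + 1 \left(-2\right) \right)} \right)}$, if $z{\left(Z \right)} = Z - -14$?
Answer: $0$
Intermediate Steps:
$Y{\left(R \right)} = 2 - 4 R^{2}$ ($Y{\left(R \right)} = 2 - \left(R + R\right) \left(R + R\right) = 2 - 2 R 2 R = 2 - 4 R^{2}$)
$z{\left(Z \right)} = 14 + Z$ ($z{\left(Z \right)} = Z + 14 = 14 + Z$)
$z^{2}{\left(Y{\left(4 + 1 \left(-2\right) \right)} \right)} = \left(14 + \left(2 - 4 \left(4 + 1 \left(-2\right)\right)^{2}\right)\right)^{2} = \left(14 + \left(2 - 4 \left(4 - 2\right)^{2}\right)\right)^{2} = \left(14 + \left(2 - 4 \cdot 2^{2}\right)\right)^{2} = \left(14 + \left(2 - 16\right)\right)^{2} = \left(14 - 14\right)^{2} = 0^{2} = 0$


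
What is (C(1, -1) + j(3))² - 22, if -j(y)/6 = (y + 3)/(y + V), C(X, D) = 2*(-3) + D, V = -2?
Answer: 1827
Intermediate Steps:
C(X, D) = -6 + D
j(y) = -6*(3 + y)/(-2 + y) (j(y) = -6*(y + 3)/(y - 2) = -6*(3 + y)/(-2 + y))
(C(1, -1) + j(3))² - 22 = ((-6 - 1) + 6*(-3 - 1*3)/(-2 + 3))² - 22 = (-7 + 6*(-3 - 3)/1)² - 22 = (-7 + 6*1*(-6))² - 22 = (-7 - 36)² - 22 = (-43)² - 22 = 1849 - 22 = 1827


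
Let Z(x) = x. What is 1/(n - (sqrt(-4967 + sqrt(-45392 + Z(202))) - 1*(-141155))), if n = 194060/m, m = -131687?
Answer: -1/(18588472545/131687 + sqrt(-4967 + I*sqrt(45190))) ≈ -7.0843e-6 + 3.5378e-9*I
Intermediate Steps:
n = -194060/131687 (n = 194060/(-131687) = 194060*(-1/131687) = -194060/131687 ≈ -1.4736)
1/(n - (sqrt(-4967 + sqrt(-45392 + Z(202))) - 1*(-141155))) = 1/(-194060/131687 - (sqrt(-4967 + sqrt(-45392 + 202)) - 1*(-141155))) = 1/(-194060/131687 - (sqrt(-4967 + sqrt(-45190)) + 141155)) = 1/(-194060/131687 - (sqrt(-4967 + I*sqrt(45190)) + 141155)) = 1/(-194060/131687 - (141155 + sqrt(-4967 + I*sqrt(45190)))) = 1/(-194060/131687 + (-141155 - sqrt(-4967 + I*sqrt(45190)))) = 1/(-18588472545/131687 - sqrt(-4967 + I*sqrt(45190)))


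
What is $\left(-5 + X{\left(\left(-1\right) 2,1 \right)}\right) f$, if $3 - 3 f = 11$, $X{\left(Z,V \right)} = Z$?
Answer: $\frac{56}{3} \approx 18.667$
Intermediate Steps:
$f = - \frac{8}{3}$ ($f = 1 - \frac{11}{3} = - \frac{8}{3} \approx -2.6667$)
$\left(-5 + X{\left(\left(-1\right) 2,1 \right)}\right) f = \left(-5 - 2\right) \left(- \frac{8}{3}\right) = \left(-7\right) \left(- \frac{8}{3}\right) = \frac{56}{3}$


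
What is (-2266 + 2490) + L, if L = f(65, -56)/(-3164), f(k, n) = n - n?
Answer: 224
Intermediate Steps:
f(k, n) = 0
L = 0 (L = 0/(-3164) = 0*(-1/3164) = 0)
(-2266 + 2490) + L = (-2266 + 2490) + 0 = 224 + 0 = 224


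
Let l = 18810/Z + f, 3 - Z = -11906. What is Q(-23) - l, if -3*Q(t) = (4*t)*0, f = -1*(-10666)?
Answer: -127040204/11909 ≈ -10668.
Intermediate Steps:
Z = 11909 (Z = 3 - 1*(-11906) = 3 + 11906 = 11909)
f = 10666
l = 127040204/11909 (l = 18810/11909 + 10666 = 127040204/11909 ≈ 10668.)
Q(t) = 0 (Q(t) = -4*t*0/3 = -⅓*0 = 0)
Q(-23) - l = 0 - 1*127040204/11909 = 0 - 127040204/11909 = -127040204/11909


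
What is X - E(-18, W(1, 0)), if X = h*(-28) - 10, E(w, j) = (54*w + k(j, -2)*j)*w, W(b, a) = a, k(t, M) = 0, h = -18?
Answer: -17002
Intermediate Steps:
E(w, j) = 54*w² (E(w, j) = (54*w + 0*j)*w = (54*w + 0)*w = (54*w)*w = 54*w²)
X = 494 (X = -18*(-28) - 10 = 504 - 10 = 494)
X - E(-18, W(1, 0)) = 494 - 54*(-18)² = 494 - 54*324 = 494 - 1*17496 = 494 - 17496 = -17002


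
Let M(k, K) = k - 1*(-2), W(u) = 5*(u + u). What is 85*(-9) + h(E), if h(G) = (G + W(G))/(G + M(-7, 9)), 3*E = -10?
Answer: -3803/5 ≈ -760.60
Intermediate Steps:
W(u) = 10*u (W(u) = 5*(2*u) = 10*u)
E = -10/3 (E = (1/3)*(-10) = -10/3 ≈ -3.3333)
M(k, K) = 2 + k (M(k, K) = k + 2 = 2 + k)
h(G) = 11*G/(-5 + G) (h(G) = (G + 10*G)/(G + (2 - 7)) = (11*G)/(G - 5) = (11*G)/(-5 + G) = 11*G/(-5 + G))
85*(-9) + h(E) = 85*(-9) + 11*(-10/3)/(-5 - 10/3) = -765 + 11*(-10/3)/(-25/3) = -765 + 11*(-10/3)*(-3/25) = -765 + 22/5 = -3803/5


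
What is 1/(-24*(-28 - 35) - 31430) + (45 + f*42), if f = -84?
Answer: -104204395/29918 ≈ -3483.0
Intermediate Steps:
1/(-24*(-28 - 35) - 31430) + (45 + f*42) = 1/(-24*(-28 - 35) - 31430) + (45 - 84*42) = 1/(-24*(-63) - 31430) + (45 - 3528) = 1/(1512 - 31430) - 3483 = 1/(-29918) - 3483 = -1/29918 - 3483 = -104204395/29918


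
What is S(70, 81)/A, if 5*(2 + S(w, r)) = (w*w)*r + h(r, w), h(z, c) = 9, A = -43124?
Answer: -396899/215620 ≈ -1.8407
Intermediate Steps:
S(w, r) = -1/5 + r*w**2/5 (S(w, r) = -2 + ((w*w)*r + 9)/5 = -2 + (w**2*r + 9)/5 = -2 + (r*w**2 + 9)/5 = -2 + (9 + r*w**2)/5 = -2 + (9/5 + r*w**2/5) = -1/5 + r*w**2/5)
S(70, 81)/A = (-1/5 + (1/5)*81*70**2)/(-43124) = (-1/5 + (1/5)*81*4900)*(-1/43124) = (-1/5 + 79380)*(-1/43124) = (396899/5)*(-1/43124) = -396899/215620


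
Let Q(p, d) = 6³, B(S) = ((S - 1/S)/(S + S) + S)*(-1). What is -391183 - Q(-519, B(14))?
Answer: -391399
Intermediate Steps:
B(S) = -S - (S - 1/S)/(2*S) (B(S) = ((S - 1/S)/((2*S)) + S)*(-1) = ((S - 1/S)*(1/(2*S)) + S)*(-1) = ((S - 1/S)/(2*S) + S)*(-1) = (S + (S - 1/S)/(2*S))*(-1) = -S - (S - 1/S)/(2*S))
Q(p, d) = 216
-391183 - Q(-519, B(14)) = -391183 - 1*216 = -391183 - 216 = -391399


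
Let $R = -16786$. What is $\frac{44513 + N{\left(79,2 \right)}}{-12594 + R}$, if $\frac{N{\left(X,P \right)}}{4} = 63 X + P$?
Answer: $- \frac{64429}{29380} \approx -2.193$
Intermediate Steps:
$N{\left(X,P \right)} = 4 P + 252 X$ ($N{\left(X,P \right)} = 4 \left(63 X + P\right) = 4 \left(P + 63 X\right) = 4 P + 252 X$)
$\frac{44513 + N{\left(79,2 \right)}}{-12594 + R} = \frac{44513 + \left(4 \cdot 2 + 252 \cdot 79\right)}{-12594 - 16786} = \frac{44513 + \left(8 + 19908\right)}{-29380} = \left(44513 + 19916\right) \left(- \frac{1}{29380}\right) = 64429 \left(- \frac{1}{29380}\right) = - \frac{64429}{29380}$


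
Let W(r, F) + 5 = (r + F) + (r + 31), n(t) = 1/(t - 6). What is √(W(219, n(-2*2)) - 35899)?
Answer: I*√3543510/10 ≈ 188.24*I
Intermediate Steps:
n(t) = 1/(-6 + t)
W(r, F) = 26 + F + 2*r (W(r, F) = -5 + ((r + F) + (r + 31)) = -5 + ((F + r) + (31 + r)) = -5 + (31 + F + 2*r) = 26 + F + 2*r)
√(W(219, n(-2*2)) - 35899) = √((26 + 1/(-6 - 2*2) + 2*219) - 35899) = √((26 + 1/(-6 - 4) + 438) - 35899) = √((26 + 1/(-10) + 438) - 35899) = √((26 - ⅒ + 438) - 35899) = √(4639/10 - 35899) = √(-354351/10) = I*√3543510/10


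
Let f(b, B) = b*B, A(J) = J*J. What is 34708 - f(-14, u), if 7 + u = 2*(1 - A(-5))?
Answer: 33938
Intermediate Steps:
A(J) = J²
u = -55 (u = -7 + 2*(1 - 1*(-5)²) = -7 + 2*(1 - 1*25) = -7 + 2*(1 - 25) = -7 + 2*(-24) = -7 - 48 = -55)
f(b, B) = B*b
34708 - f(-14, u) = 34708 - (-55)*(-14) = 34708 - 1*770 = 34708 - 770 = 33938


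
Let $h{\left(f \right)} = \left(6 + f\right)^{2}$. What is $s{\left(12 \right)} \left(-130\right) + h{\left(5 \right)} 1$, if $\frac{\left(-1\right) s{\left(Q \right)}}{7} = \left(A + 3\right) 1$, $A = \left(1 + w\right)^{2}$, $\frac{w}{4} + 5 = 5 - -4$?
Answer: $265841$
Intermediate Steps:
$w = 16$ ($w = -20 + 4 \left(5 - -4\right) = -20 + 4 \left(5 + 4\right) = -20 + 4 \cdot 9 = -20 + 36 = 16$)
$A = 289$ ($A = \left(1 + 16\right)^{2} = 17^{2} = 289$)
$s{\left(Q \right)} = -2044$ ($s{\left(Q \right)} = - 7 \left(289 + 3\right) 1 = - 7 \cdot 292 \cdot 1 = \left(-7\right) 292 = -2044$)
$s{\left(12 \right)} \left(-130\right) + h{\left(5 \right)} 1 = \left(-2044\right) \left(-130\right) + \left(6 + 5\right)^{2} \cdot 1 = 265720 + 11^{2} \cdot 1 = 265720 + 121 \cdot 1 = 265720 + 121 = 265841$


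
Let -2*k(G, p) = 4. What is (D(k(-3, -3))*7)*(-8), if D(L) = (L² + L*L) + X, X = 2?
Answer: -560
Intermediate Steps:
k(G, p) = -2 (k(G, p) = -½*4 = -2)
D(L) = 2 + 2*L² (D(L) = (L² + L*L) + 2 = (L² + L²) + 2 = 2*L² + 2 = 2 + 2*L²)
(D(k(-3, -3))*7)*(-8) = ((2 + 2*(-2)²)*7)*(-8) = ((2 + 2*4)*7)*(-8) = ((2 + 8)*7)*(-8) = (10*7)*(-8) = 70*(-8) = -560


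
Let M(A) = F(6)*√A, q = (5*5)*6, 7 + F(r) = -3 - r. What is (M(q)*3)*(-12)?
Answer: 2880*√6 ≈ 7054.5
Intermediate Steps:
F(r) = -10 - r (F(r) = -7 + (-3 - r) = -10 - r)
q = 150 (q = 25*6 = 150)
M(A) = -16*√A (M(A) = (-10 - 1*6)*√A = (-10 - 6)*√A = -16*√A)
(M(q)*3)*(-12) = (-80*√6*3)*(-12) = -240*√6*(-12) = 2880*√6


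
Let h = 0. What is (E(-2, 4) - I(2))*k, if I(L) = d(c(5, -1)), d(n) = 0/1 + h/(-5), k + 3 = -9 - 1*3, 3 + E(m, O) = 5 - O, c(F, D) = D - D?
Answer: 30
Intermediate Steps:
c(F, D) = 0
E(m, O) = 2 - O (E(m, O) = -3 + (5 - O) = 2 - O)
k = -15 (k = -3 + (-9 - 1*3) = -3 + (-9 - 3) = -3 - 12 = -15)
d(n) = 0 (d(n) = 0/1 + 0/(-5) = 0*1 + 0*(-⅕) = 0 + 0 = 0)
I(L) = 0
(E(-2, 4) - I(2))*k = ((2 - 1*4) - 1*0)*(-15) = ((2 - 4) + 0)*(-15) = (-2 + 0)*(-15) = -2*(-15) = 30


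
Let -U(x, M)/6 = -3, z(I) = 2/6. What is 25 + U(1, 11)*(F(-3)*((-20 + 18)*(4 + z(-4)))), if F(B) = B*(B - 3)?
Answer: -2783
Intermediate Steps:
z(I) = ⅓ (z(I) = 2*(⅙) = ⅓)
U(x, M) = 18 (U(x, M) = -6*(-3) = 18)
F(B) = B*(-3 + B)
25 + U(1, 11)*(F(-3)*((-20 + 18)*(4 + z(-4)))) = 25 + 18*((-3*(-3 - 3))*((-20 + 18)*(4 + ⅓))) = 25 + 18*((-3*(-6))*(-2*13/3)) = 25 + 18*(18*(-26/3)) = 25 + 18*(-156) = 25 - 2808 = -2783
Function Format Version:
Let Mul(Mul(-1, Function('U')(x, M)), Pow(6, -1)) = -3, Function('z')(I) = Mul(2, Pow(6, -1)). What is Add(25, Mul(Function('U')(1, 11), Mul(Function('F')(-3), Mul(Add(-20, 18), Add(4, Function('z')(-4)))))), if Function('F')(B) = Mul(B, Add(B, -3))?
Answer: -2783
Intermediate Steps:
Function('z')(I) = Rational(1, 3) (Function('z')(I) = Mul(2, Rational(1, 6)) = Rational(1, 3))
Function('U')(x, M) = 18 (Function('U')(x, M) = Mul(-6, -3) = 18)
Function('F')(B) = Mul(B, Add(-3, B))
Add(25, Mul(Function('U')(1, 11), Mul(Function('F')(-3), Mul(Add(-20, 18), Add(4, Function('z')(-4)))))) = Add(25, Mul(18, Mul(Mul(-3, Add(-3, -3)), Mul(Add(-20, 18), Add(4, Rational(1, 3)))))) = Add(25, Mul(18, Mul(Mul(-3, -6), Mul(-2, Rational(13, 3))))) = Add(25, Mul(18, Mul(18, Rational(-26, 3)))) = Add(25, Mul(18, -156)) = Add(25, -2808) = -2783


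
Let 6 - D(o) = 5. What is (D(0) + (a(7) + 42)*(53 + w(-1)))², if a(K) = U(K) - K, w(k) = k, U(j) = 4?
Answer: 4116841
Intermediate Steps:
D(o) = 1 (D(o) = 6 - 1*5 = 6 - 5 = 1)
a(K) = 4 - K
(D(0) + (a(7) + 42)*(53 + w(-1)))² = (1 + ((4 - 1*7) + 42)*(53 - 1))² = (1 + ((4 - 7) + 42)*52)² = (1 + (-3 + 42)*52)² = (1 + 39*52)² = (1 + 2028)² = 2029² = 4116841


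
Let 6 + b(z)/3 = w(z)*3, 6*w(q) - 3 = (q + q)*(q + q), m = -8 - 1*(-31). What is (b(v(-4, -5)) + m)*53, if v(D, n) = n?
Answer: 16907/2 ≈ 8453.5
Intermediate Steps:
m = 23 (m = -8 + 31 = 23)
w(q) = 1/2 + 2*q**2/3 (w(q) = 1/2 + ((q + q)*(q + q))/6 = 1/2 + ((2*q)*(2*q))/6 = 1/2 + (4*q**2)/6 = 1/2 + 2*q**2/3)
b(z) = -27/2 + 6*z**2 (b(z) = -18 + 3*((1/2 + 2*z**2/3)*3) = -18 + 3*(3/2 + 2*z**2) = -18 + (9/2 + 6*z**2) = -27/2 + 6*z**2)
(b(v(-4, -5)) + m)*53 = ((-27/2 + 6*(-5)**2) + 23)*53 = ((-27/2 + 6*25) + 23)*53 = ((-27/2 + 150) + 23)*53 = (273/2 + 23)*53 = (319/2)*53 = 16907/2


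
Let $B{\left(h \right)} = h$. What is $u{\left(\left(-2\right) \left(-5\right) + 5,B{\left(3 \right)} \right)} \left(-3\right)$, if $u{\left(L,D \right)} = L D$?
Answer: $-135$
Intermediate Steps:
$u{\left(L,D \right)} = D L$
$u{\left(\left(-2\right) \left(-5\right) + 5,B{\left(3 \right)} \right)} \left(-3\right) = 3 \left(\left(-2\right) \left(-5\right) + 5\right) \left(-3\right) = 3 \left(10 + 5\right) \left(-3\right) = 3 \cdot 15 \left(-3\right) = 45 \left(-3\right) = -135$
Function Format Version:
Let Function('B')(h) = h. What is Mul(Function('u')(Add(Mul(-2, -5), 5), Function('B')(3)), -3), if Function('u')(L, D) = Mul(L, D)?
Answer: -135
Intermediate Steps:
Function('u')(L, D) = Mul(D, L)
Mul(Function('u')(Add(Mul(-2, -5), 5), Function('B')(3)), -3) = Mul(Mul(3, Add(Mul(-2, -5), 5)), -3) = Mul(Mul(3, Add(10, 5)), -3) = Mul(Mul(3, 15), -3) = Mul(45, -3) = -135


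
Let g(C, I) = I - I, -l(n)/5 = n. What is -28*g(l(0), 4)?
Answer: 0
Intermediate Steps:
l(n) = -5*n
g(C, I) = 0
-28*g(l(0), 4) = -28*0 = 0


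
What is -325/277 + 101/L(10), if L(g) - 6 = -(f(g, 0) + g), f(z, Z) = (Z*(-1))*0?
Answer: -29277/1108 ≈ -26.423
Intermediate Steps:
f(z, Z) = 0 (f(z, Z) = -Z*0 = 0)
L(g) = 6 - g (L(g) = 6 - (0 + g) = 6 - g)
-325/277 + 101/L(10) = -325/277 + 101/(6 - 1*10) = -325*1/277 + 101/(6 - 10) = -325/277 + 101/(-4) = -325/277 + 101*(-1/4) = -325/277 - 101/4 = -29277/1108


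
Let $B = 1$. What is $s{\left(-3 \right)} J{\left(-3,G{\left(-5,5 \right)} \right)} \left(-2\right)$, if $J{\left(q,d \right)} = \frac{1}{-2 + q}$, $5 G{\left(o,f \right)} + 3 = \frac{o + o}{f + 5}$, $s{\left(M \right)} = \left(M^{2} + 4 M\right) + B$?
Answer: $- \frac{4}{5} \approx -0.8$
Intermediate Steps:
$s{\left(M \right)} = 1 + M^{2} + 4 M$ ($s{\left(M \right)} = \left(M^{2} + 4 M\right) + 1 = 1 + M^{2} + 4 M$)
$G{\left(o,f \right)} = - \frac{3}{5} + \frac{2 o}{5 \left(5 + f\right)}$ ($G{\left(o,f \right)} = - \frac{3}{5} + \frac{\left(o + o\right) \frac{1}{f + 5}}{5} = - \frac{3}{5} + \frac{2 o \frac{1}{5 + f}}{5} = - \frac{3}{5} + \frac{2 o}{5 \left(5 + f\right)}$)
$s{\left(-3 \right)} J{\left(-3,G{\left(-5,5 \right)} \right)} \left(-2\right) = \frac{1 + \left(-3\right)^{2} + 4 \left(-3\right)}{-2 - 3} \left(-2\right) = \frac{1 + 9 - 12}{-5} \left(-2\right) = \left(-2\right) \left(- \frac{1}{5}\right) \left(-2\right) = \frac{2}{5} \left(-2\right) = - \frac{4}{5}$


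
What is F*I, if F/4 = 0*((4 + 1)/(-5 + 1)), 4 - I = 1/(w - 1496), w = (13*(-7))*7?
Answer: 0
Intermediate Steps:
w = -637 (w = -91*7 = -637)
I = 8533/2133 (I = 4 - 1/(-637 - 1496) = 4 - 1/(-2133) = 4 - 1*(-1/2133) = 4 + 1/2133 = 8533/2133 ≈ 4.0005)
F = 0 (F = 4*(0*((4 + 1)/(-5 + 1))) = 4*(0*(5/(-4))) = 4*(0*(5*(-¼))) = 4*(0*(-5/4)) = 4*0 = 0)
F*I = 0*(8533/2133) = 0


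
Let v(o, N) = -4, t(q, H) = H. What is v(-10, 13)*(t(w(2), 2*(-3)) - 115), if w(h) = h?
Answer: 484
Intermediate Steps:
v(-10, 13)*(t(w(2), 2*(-3)) - 115) = -4*(2*(-3) - 115) = -4*(-6 - 115) = -4*(-121) = 484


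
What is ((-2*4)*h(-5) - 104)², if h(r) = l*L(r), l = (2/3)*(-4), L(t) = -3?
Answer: 28224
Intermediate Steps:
l = -8/3 (l = (2*(⅓))*(-4) = (⅔)*(-4) = -8/3 ≈ -2.6667)
h(r) = 8 (h(r) = -8/3*(-3) = 8)
((-2*4)*h(-5) - 104)² = (-2*4*8 - 104)² = (-8*8 - 104)² = (-64 - 104)² = (-168)² = 28224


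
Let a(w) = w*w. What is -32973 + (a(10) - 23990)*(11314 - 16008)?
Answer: 112106687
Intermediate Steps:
a(w) = w²
-32973 + (a(10) - 23990)*(11314 - 16008) = -32973 + (10² - 23990)*(11314 - 16008) = -32973 + (100 - 23990)*(-4694) = -32973 - 23890*(-4694) = -32973 + 112139660 = 112106687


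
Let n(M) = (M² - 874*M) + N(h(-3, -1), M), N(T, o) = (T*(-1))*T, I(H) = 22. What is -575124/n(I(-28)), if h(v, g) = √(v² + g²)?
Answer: 287562/9377 ≈ 30.667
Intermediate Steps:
h(v, g) = √(g² + v²)
N(T, o) = -T² (N(T, o) = (-T)*T = -T²)
n(M) = -10 + M² - 874*M (n(M) = (M² - 874*M) - (√((-1)² + (-3)²))² = (M² - 874*M) - (√(1 + 9))² = (M² - 874*M) - (√10)² = (M² - 874*M) - 1*10 = (M² - 874*M) - 10 = -10 + M² - 874*M)
-575124/n(I(-28)) = -575124/(-10 + 22² - 874*22) = -575124/(-10 + 484 - 19228) = -575124/(-18754) = -575124*(-1/18754) = 287562/9377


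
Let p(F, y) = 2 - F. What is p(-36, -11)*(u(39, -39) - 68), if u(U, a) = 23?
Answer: -1710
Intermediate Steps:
p(-36, -11)*(u(39, -39) - 68) = (2 - 1*(-36))*(23 - 68) = (2 + 36)*(-45) = 38*(-45) = -1710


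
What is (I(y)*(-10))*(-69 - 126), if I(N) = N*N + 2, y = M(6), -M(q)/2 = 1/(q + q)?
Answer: 23725/6 ≈ 3954.2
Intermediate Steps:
M(q) = -1/q (M(q) = -2/(q + q) = -2*1/(2*q) = -1/q)
y = -⅙ (y = -1/6 = -1*⅙ = -⅙ ≈ -0.16667)
I(N) = 2 + N² (I(N) = N² + 2 = 2 + N²)
(I(y)*(-10))*(-69 - 126) = ((2 + (-⅙)²)*(-10))*(-69 - 126) = ((2 + 1/36)*(-10))*(-195) = ((73/36)*(-10))*(-195) = -365/18*(-195) = 23725/6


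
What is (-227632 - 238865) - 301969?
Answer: -768466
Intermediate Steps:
(-227632 - 238865) - 301969 = -466497 - 301969 = -768466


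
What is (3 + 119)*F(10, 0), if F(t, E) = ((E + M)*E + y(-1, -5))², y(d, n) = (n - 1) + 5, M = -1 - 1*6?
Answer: 122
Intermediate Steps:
M = -7 (M = -1 - 6 = -7)
y(d, n) = 4 + n (y(d, n) = (-1 + n) + 5 = 4 + n)
F(t, E) = (-1 + E*(-7 + E))² (F(t, E) = ((E - 7)*E + (4 - 5))² = ((-7 + E)*E - 1)² = (E*(-7 + E) - 1)² = (-1 + E*(-7 + E))²)
(3 + 119)*F(10, 0) = (3 + 119)*(-1 + 0² - 7*0)² = 122*(-1 + 0 + 0)² = 122*(-1)² = 122*1 = 122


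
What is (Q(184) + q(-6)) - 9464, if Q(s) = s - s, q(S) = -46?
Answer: -9510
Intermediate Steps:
Q(s) = 0
(Q(184) + q(-6)) - 9464 = (0 - 46) - 9464 = -46 - 9464 = -9510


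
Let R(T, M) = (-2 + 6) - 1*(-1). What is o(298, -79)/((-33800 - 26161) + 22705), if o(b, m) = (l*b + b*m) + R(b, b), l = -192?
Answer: 80753/37256 ≈ 2.1675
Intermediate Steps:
R(T, M) = 5 (R(T, M) = 4 + 1 = 5)
o(b, m) = 5 - 192*b + b*m (o(b, m) = (-192*b + b*m) + 5 = 5 - 192*b + b*m)
o(298, -79)/((-33800 - 26161) + 22705) = (5 - 192*298 + 298*(-79))/((-33800 - 26161) + 22705) = (5 - 57216 - 23542)/(-59961 + 22705) = -80753/(-37256) = -80753*(-1/37256) = 80753/37256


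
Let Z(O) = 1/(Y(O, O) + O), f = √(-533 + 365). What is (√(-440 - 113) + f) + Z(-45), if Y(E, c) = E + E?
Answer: -1/135 + I*√553 + 2*I*√42 ≈ -0.0074074 + 36.477*I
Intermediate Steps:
Y(E, c) = 2*E
f = 2*I*√42 (f = √(-168) = 2*I*√42 ≈ 12.961*I)
Z(O) = 1/(3*O) (Z(O) = 1/(2*O + O) = 1/(3*O))
(√(-440 - 113) + f) + Z(-45) = (√(-440 - 113) + 2*I*√42) + (⅓)/(-45) = (√(-553) + 2*I*√42) + (⅓)*(-1/45) = (I*√553 + 2*I*√42) - 1/135 = -1/135 + I*√553 + 2*I*√42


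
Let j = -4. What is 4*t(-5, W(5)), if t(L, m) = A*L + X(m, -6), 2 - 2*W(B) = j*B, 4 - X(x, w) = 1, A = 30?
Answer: -588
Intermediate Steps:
X(x, w) = 3 (X(x, w) = 4 - 1*1 = 4 - 1 = 3)
W(B) = 1 + 2*B (W(B) = 1 - (-2)*B = 1 + 2*B)
t(L, m) = 3 + 30*L (t(L, m) = 30*L + 3 = 3 + 30*L)
4*t(-5, W(5)) = 4*(3 + 30*(-5)) = 4*(3 - 150) = 4*(-147) = -588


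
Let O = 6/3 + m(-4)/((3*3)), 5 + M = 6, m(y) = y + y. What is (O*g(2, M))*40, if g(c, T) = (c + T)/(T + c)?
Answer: 400/9 ≈ 44.444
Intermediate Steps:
m(y) = 2*y
M = 1 (M = -5 + 6 = 1)
g(c, T) = 1 (g(c, T) = (T + c)/(T + c) = 1)
O = 10/9 (O = 6/3 + (2*(-4))/((3*3)) = 6*(⅓) - 8/9 = 2 - 8*⅑ = 2 - 8/9 = 10/9 ≈ 1.1111)
(O*g(2, M))*40 = ((10/9)*1)*40 = (10/9)*40 = 400/9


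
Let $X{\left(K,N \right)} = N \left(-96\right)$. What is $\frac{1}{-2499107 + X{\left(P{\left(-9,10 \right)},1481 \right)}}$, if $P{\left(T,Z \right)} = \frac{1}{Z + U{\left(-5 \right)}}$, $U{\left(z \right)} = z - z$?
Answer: $- \frac{1}{2641283} \approx -3.786 \cdot 10^{-7}$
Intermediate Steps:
$U{\left(z \right)} = 0$
$P{\left(T,Z \right)} = \frac{1}{Z}$ ($P{\left(T,Z \right)} = \frac{1}{Z + 0} = \frac{1}{Z}$)
$X{\left(K,N \right)} = - 96 N$
$\frac{1}{-2499107 + X{\left(P{\left(-9,10 \right)},1481 \right)}} = \frac{1}{-2499107 - 142176} = \frac{1}{-2641283} = - \frac{1}{2641283}$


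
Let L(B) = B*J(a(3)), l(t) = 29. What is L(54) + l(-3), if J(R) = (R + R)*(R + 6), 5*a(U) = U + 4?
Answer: 28697/25 ≈ 1147.9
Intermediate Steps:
a(U) = 4/5 + U/5 (a(U) = (U + 4)/5 = (4 + U)/5 = 4/5 + U/5)
J(R) = 2*R*(6 + R) (J(R) = (2*R)*(6 + R) = 2*R*(6 + R))
L(B) = 518*B/25 (L(B) = B*(2*(4/5 + (1/5)*3)*(6 + (4/5 + (1/5)*3))) = B*(2*(4/5 + 3/5)*(6 + (4/5 + 3/5))) = B*(2*(7/5)*(6 + 7/5)) = B*(2*(7/5)*(37/5)) = B*(518/25) = 518*B/25)
L(54) + l(-3) = (518/25)*54 + 29 = 27972/25 + 29 = 28697/25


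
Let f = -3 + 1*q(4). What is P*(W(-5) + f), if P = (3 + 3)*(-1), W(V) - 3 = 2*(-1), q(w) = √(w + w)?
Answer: 12 - 12*√2 ≈ -4.9706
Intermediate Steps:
q(w) = √2*√w (q(w) = √(2*w) = √2*√w)
W(V) = 1 (W(V) = 3 + 2*(-1) = 3 - 2 = 1)
f = -3 + 2*√2 (f = -3 + 1*(√2*√4) = -3 + 1*(√2*2) = -3 + 1*(2*√2) = -3 + 2*√2 ≈ -0.17157)
P = -6 (P = 6*(-1) = -6)
P*(W(-5) + f) = -6*(1 + (-3 + 2*√2)) = -6*(-2 + 2*√2) = 12 - 12*√2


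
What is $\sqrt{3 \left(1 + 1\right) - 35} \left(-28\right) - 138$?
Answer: $-138 - 28 i \sqrt{29} \approx -138.0 - 150.78 i$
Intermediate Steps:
$\sqrt{3 \left(1 + 1\right) - 35} \left(-28\right) - 138 = \sqrt{3 \cdot 2 - 35} \left(-28\right) - 138 = \sqrt{6 - 35} \left(-28\right) - 138 = \sqrt{-29} \left(-28\right) - 138 = i \sqrt{29} \left(-28\right) - 138 = - 28 i \sqrt{29} - 138 = -138 - 28 i \sqrt{29}$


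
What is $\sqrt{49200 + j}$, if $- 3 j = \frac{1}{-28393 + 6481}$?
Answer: $\frac{\sqrt{5905669653026}}{10956} \approx 221.81$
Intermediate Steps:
$j = \frac{1}{65736}$ ($j = - \frac{1}{3 \left(-28393 + 6481\right)} = - \frac{1}{3 \left(-21912\right)} = \left(- \frac{1}{3}\right) \left(- \frac{1}{21912}\right) = \frac{1}{65736} \approx 1.5212 \cdot 10^{-5}$)
$\sqrt{49200 + j} = \sqrt{49200 + \frac{1}{65736}} = \sqrt{\frac{3234211201}{65736}} = \frac{\sqrt{5905669653026}}{10956}$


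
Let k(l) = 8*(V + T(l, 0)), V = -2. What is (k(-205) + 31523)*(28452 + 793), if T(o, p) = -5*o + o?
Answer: 1113269415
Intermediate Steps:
T(o, p) = -4*o
k(l) = -16 - 32*l (k(l) = 8*(-2 - 4*l) = -16 - 32*l)
(k(-205) + 31523)*(28452 + 793) = ((-16 - 32*(-205)) + 31523)*(28452 + 793) = ((-16 + 6560) + 31523)*29245 = (6544 + 31523)*29245 = 38067*29245 = 1113269415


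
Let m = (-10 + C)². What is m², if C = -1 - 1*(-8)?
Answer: 81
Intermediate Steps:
C = 7 (C = -1 + 8 = 7)
m = 9 (m = (-10 + 7)² = (-3)² = 9)
m² = 9² = 81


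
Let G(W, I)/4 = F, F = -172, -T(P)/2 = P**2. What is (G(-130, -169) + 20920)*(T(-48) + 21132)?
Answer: 334313568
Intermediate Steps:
T(P) = -2*P**2
G(W, I) = -688 (G(W, I) = 4*(-172) = -688)
(G(-130, -169) + 20920)*(T(-48) + 21132) = (-688 + 20920)*(-2*(-48)**2 + 21132) = 20232*(-2*2304 + 21132) = 20232*(-4608 + 21132) = 20232*16524 = 334313568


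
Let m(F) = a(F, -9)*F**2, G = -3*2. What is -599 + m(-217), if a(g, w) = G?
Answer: -283133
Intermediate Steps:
G = -6
a(g, w) = -6
m(F) = -6*F**2
-599 + m(-217) = -599 - 6*(-217)**2 = -599 - 6*47089 = -599 - 282534 = -283133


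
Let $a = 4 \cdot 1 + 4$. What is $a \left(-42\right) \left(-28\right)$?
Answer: $9408$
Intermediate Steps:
$a = 8$ ($a = 4 + 4 = 8$)
$a \left(-42\right) \left(-28\right) = 8 \left(-42\right) \left(-28\right) = \left(-336\right) \left(-28\right) = 9408$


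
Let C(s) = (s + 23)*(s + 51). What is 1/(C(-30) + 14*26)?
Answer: 1/217 ≈ 0.0046083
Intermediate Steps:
C(s) = (23 + s)*(51 + s)
1/(C(-30) + 14*26) = 1/((1173 + (-30)**2 + 74*(-30)) + 14*26) = 1/((1173 + 900 - 2220) + 364) = 1/(-147 + 364) = 1/217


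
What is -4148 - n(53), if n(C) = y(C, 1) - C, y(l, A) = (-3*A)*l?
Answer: -3936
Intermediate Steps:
y(l, A) = -3*A*l
n(C) = -4*C (n(C) = -3*1*C - C = -3*C - C = -4*C)
-4148 - n(53) = -4148 - (-4)*53 = -4148 - 1*(-212) = -4148 + 212 = -3936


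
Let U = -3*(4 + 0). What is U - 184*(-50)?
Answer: 9188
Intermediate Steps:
U = -12 (U = -3*4 = -12)
U - 184*(-50) = -12 - 184*(-50) = -12 + 9200 = 9188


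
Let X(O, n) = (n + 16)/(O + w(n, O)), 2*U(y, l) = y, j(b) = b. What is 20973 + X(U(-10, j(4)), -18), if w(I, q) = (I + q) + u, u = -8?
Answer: 377515/18 ≈ 20973.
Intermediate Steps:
w(I, q) = -8 + I + q (w(I, q) = (I + q) - 8 = -8 + I + q)
U(y, l) = y/2
X(O, n) = (16 + n)/(-8 + n + 2*O) (X(O, n) = (n + 16)/(O + (-8 + n + O)) = (16 + n)/(O + (-8 + O + n)) = (16 + n)/(-8 + n + 2*O))
20973 + X(U(-10, j(4)), -18) = 20973 + (16 - 18)/(-8 - 18 + 2*((½)*(-10))) = 20973 - 2/(-8 - 18 + 2*(-5)) = 20973 - 2/(-8 - 18 - 10) = 20973 - 2/(-36) = 20973 - 1/36*(-2) = 20973 + 1/18 = 377515/18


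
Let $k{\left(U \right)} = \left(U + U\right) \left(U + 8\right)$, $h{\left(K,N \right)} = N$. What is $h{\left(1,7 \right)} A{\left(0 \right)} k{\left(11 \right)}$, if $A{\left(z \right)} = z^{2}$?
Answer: $0$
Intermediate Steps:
$k{\left(U \right)} = 2 U \left(8 + U\right)$
$h{\left(1,7 \right)} A{\left(0 \right)} k{\left(11 \right)} = 7 \cdot 0^{2} \cdot 2 \cdot 11 \left(8 + 11\right) = 7 \cdot 0 \cdot 2 \cdot 11 \cdot 19 = 0 \cdot 418 = 0$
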